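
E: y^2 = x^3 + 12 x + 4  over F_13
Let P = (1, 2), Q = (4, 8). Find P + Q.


P != Q, so use the chord formula.
s = (y2 - y1) / (x2 - x1) = (6) / (3) mod 13 = 2
x3 = s^2 - x1 - x2 mod 13 = 2^2 - 1 - 4 = 12
y3 = s (x1 - x3) - y1 mod 13 = 2 * (1 - 12) - 2 = 2

P + Q = (12, 2)


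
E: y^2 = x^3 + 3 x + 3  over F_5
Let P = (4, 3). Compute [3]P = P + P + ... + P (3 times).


k = 3 = 11_2 (binary, LSB first: 11)
Double-and-add from P = (4, 3):
  bit 0 = 1: acc = O + (4, 3) = (4, 3)
  bit 1 = 1: acc = (4, 3) + (3, 3) = (3, 2)

3P = (3, 2)


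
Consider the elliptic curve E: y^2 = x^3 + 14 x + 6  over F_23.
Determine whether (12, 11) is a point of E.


Check whether y^2 = x^3 + 14 x + 6 (mod 23) for (x, y) = (12, 11).
LHS: y^2 = 11^2 mod 23 = 6
RHS: x^3 + 14 x + 6 = 12^3 + 14*12 + 6 mod 23 = 16
LHS != RHS

No, not on the curve


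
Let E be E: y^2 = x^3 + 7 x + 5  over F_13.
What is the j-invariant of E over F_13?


Delta = -16(4 a^3 + 27 b^2) mod 13 = 8
-1728 * (4 a)^3 = -1728 * (4*7)^3 mod 13 = 8
j = 8 * 8^(-1) mod 13 = 1

j = 1 (mod 13)


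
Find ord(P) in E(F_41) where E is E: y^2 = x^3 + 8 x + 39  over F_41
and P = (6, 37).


Compute successive multiples of P until we hit O:
  1P = (6, 37)
  2P = (24, 19)
  3P = (12, 10)
  4P = (33, 23)
  5P = (3, 7)
  6P = (9, 15)
  7P = (16, 9)
  8P = (17, 2)
  ... (continuing to 22P)
  22P = O

ord(P) = 22


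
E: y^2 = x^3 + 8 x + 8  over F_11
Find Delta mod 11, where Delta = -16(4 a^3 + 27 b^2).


4 a^3 + 27 b^2 = 4*8^3 + 27*8^2 = 2048 + 1728 = 3776
Delta = -16 * (3776) = -60416
Delta mod 11 = 7

Delta = 7 (mod 11)


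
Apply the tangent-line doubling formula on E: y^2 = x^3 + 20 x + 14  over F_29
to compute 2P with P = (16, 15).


Doubling: s = (3 x1^2 + a) / (2 y1)
s = (3*16^2 + 20) / (2*15) mod 29 = 5
x3 = s^2 - 2 x1 mod 29 = 5^2 - 2*16 = 22
y3 = s (x1 - x3) - y1 mod 29 = 5 * (16 - 22) - 15 = 13

2P = (22, 13)


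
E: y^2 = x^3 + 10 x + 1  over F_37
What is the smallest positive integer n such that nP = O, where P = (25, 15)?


Compute successive multiples of P until we hit O:
  1P = (25, 15)
  2P = (12, 31)
  3P = (21, 0)
  4P = (12, 6)
  5P = (25, 22)
  6P = O

ord(P) = 6


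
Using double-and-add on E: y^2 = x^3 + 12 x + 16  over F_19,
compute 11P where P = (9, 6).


k = 11 = 1011_2 (binary, LSB first: 1101)
Double-and-add from P = (9, 6):
  bit 0 = 1: acc = O + (9, 6) = (9, 6)
  bit 1 = 1: acc = (9, 6) + (12, 11) = (5, 7)
  bit 2 = 0: acc unchanged = (5, 7)
  bit 3 = 1: acc = (5, 7) + (6, 0) = (0, 15)

11P = (0, 15)


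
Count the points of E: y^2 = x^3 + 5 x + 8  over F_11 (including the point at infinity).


For each x in F_11, count y with y^2 = x^3 + 5 x + 8 mod 11:
  x = 1: RHS = 3, y in [5, 6]  -> 2 point(s)
  x = 2: RHS = 4, y in [2, 9]  -> 2 point(s)
  x = 4: RHS = 4, y in [2, 9]  -> 2 point(s)
  x = 5: RHS = 4, y in [2, 9]  -> 2 point(s)
  x = 6: RHS = 1, y in [1, 10]  -> 2 point(s)
  x = 7: RHS = 1, y in [1, 10]  -> 2 point(s)
  x = 9: RHS = 1, y in [1, 10]  -> 2 point(s)
Affine points: 14. Add the point at infinity: total = 15.

#E(F_11) = 15


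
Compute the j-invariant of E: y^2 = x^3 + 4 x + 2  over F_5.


Delta = -16(4 a^3 + 27 b^2) mod 5 = 1
-1728 * (4 a)^3 = -1728 * (4*4)^3 mod 5 = 2
j = 2 * 1^(-1) mod 5 = 2

j = 2 (mod 5)


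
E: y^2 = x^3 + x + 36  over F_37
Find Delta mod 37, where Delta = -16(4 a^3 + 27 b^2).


4 a^3 + 27 b^2 = 4*1^3 + 27*36^2 = 4 + 34992 = 34996
Delta = -16 * (34996) = -559936
Delta mod 37 = 22

Delta = 22 (mod 37)


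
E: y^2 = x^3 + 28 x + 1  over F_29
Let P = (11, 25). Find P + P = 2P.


Doubling: s = (3 x1^2 + a) / (2 y1)
s = (3*11^2 + 28) / (2*25) mod 29 = 20
x3 = s^2 - 2 x1 mod 29 = 20^2 - 2*11 = 1
y3 = s (x1 - x3) - y1 mod 29 = 20 * (11 - 1) - 25 = 1

2P = (1, 1)


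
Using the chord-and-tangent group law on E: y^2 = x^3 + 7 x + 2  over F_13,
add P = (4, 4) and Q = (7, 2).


P != Q, so use the chord formula.
s = (y2 - y1) / (x2 - x1) = (11) / (3) mod 13 = 8
x3 = s^2 - x1 - x2 mod 13 = 8^2 - 4 - 7 = 1
y3 = s (x1 - x3) - y1 mod 13 = 8 * (4 - 1) - 4 = 7

P + Q = (1, 7)


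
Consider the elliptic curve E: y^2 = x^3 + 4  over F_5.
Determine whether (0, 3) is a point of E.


Check whether y^2 = x^3 + 0 x + 4 (mod 5) for (x, y) = (0, 3).
LHS: y^2 = 3^2 mod 5 = 4
RHS: x^3 + 0 x + 4 = 0^3 + 0*0 + 4 mod 5 = 4
LHS = RHS

Yes, on the curve


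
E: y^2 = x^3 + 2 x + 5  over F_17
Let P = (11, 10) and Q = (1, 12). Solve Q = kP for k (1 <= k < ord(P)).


Enumerate multiples of P until we hit Q = (1, 12):
  1P = (11, 10)
  2P = (4, 3)
  3P = (3, 15)
  4P = (1, 5)
  5P = (1, 12)
Match found at i = 5.

k = 5


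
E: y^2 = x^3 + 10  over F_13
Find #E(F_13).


For each x in F_13, count y with y^2 = x^3 + 0 x + 10 mod 13:
  x = 0: RHS = 10, y in [6, 7]  -> 2 point(s)
  x = 4: RHS = 9, y in [3, 10]  -> 2 point(s)
  x = 10: RHS = 9, y in [3, 10]  -> 2 point(s)
  x = 12: RHS = 9, y in [3, 10]  -> 2 point(s)
Affine points: 8. Add the point at infinity: total = 9.

#E(F_13) = 9


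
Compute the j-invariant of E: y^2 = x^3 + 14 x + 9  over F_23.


Delta = -16(4 a^3 + 27 b^2) mod 23 = 3
-1728 * (4 a)^3 = -1728 * (4*14)^3 mod 23 = 13
j = 13 * 3^(-1) mod 23 = 12

j = 12 (mod 23)


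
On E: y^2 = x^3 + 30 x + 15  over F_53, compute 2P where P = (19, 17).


Doubling: s = (3 x1^2 + a) / (2 y1)
s = (3*19^2 + 30) / (2*17) mod 53 = 0
x3 = s^2 - 2 x1 mod 53 = 0^2 - 2*19 = 15
y3 = s (x1 - x3) - y1 mod 53 = 0 * (19 - 15) - 17 = 36

2P = (15, 36)


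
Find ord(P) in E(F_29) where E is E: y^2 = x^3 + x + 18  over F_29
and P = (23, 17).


Compute successive multiples of P until we hit O:
  1P = (23, 17)
  2P = (7, 7)
  3P = (8, 25)
  4P = (22, 25)
  5P = (19, 9)
  6P = (20, 18)
  7P = (28, 4)
  8P = (1, 7)
  ... (continuing to 29P)
  29P = O

ord(P) = 29


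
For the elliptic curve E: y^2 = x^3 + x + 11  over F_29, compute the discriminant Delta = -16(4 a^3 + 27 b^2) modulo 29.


4 a^3 + 27 b^2 = 4*1^3 + 27*11^2 = 4 + 3267 = 3271
Delta = -16 * (3271) = -52336
Delta mod 29 = 9

Delta = 9 (mod 29)


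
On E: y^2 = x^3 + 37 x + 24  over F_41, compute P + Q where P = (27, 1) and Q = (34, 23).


P != Q, so use the chord formula.
s = (y2 - y1) / (x2 - x1) = (22) / (7) mod 41 = 9
x3 = s^2 - x1 - x2 mod 41 = 9^2 - 27 - 34 = 20
y3 = s (x1 - x3) - y1 mod 41 = 9 * (27 - 20) - 1 = 21

P + Q = (20, 21)


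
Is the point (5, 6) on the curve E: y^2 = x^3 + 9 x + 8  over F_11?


Check whether y^2 = x^3 + 9 x + 8 (mod 11) for (x, y) = (5, 6).
LHS: y^2 = 6^2 mod 11 = 3
RHS: x^3 + 9 x + 8 = 5^3 + 9*5 + 8 mod 11 = 2
LHS != RHS

No, not on the curve


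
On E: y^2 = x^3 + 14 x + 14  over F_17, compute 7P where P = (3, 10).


k = 7 = 111_2 (binary, LSB first: 111)
Double-and-add from P = (3, 10):
  bit 0 = 1: acc = O + (3, 10) = (3, 10)
  bit 1 = 1: acc = (3, 10) + (7, 9) = (6, 12)
  bit 2 = 1: acc = (6, 12) + (16, 4) = (14, 8)

7P = (14, 8)


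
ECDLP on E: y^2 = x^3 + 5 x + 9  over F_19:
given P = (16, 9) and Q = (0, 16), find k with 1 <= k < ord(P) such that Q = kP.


Enumerate multiples of P until we hit Q = (0, 16):
  1P = (16, 9)
  2P = (4, 6)
  3P = (5, 8)
  4P = (9, 2)
  5P = (14, 12)
  6P = (15, 18)
  7P = (12, 12)
  8P = (7, 8)
  9P = (0, 16)
Match found at i = 9.

k = 9


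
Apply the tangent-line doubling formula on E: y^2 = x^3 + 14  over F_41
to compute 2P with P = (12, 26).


Doubling: s = (3 x1^2 + a) / (2 y1)
s = (3*12^2 + 0) / (2*26) mod 41 = 2
x3 = s^2 - 2 x1 mod 41 = 2^2 - 2*12 = 21
y3 = s (x1 - x3) - y1 mod 41 = 2 * (12 - 21) - 26 = 38

2P = (21, 38)


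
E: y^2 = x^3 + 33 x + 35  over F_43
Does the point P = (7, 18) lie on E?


Check whether y^2 = x^3 + 33 x + 35 (mod 43) for (x, y) = (7, 18).
LHS: y^2 = 18^2 mod 43 = 23
RHS: x^3 + 33 x + 35 = 7^3 + 33*7 + 35 mod 43 = 7
LHS != RHS

No, not on the curve


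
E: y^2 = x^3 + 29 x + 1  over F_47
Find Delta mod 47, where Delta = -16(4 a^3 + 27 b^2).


4 a^3 + 27 b^2 = 4*29^3 + 27*1^2 = 97556 + 27 = 97583
Delta = -16 * (97583) = -1561328
Delta mod 47 = 12

Delta = 12 (mod 47)


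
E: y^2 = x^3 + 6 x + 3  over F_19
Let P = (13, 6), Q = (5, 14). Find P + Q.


P != Q, so use the chord formula.
s = (y2 - y1) / (x2 - x1) = (8) / (11) mod 19 = 18
x3 = s^2 - x1 - x2 mod 19 = 18^2 - 13 - 5 = 2
y3 = s (x1 - x3) - y1 mod 19 = 18 * (13 - 2) - 6 = 2

P + Q = (2, 2)


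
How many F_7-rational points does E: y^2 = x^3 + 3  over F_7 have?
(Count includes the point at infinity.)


For each x in F_7, count y with y^2 = x^3 + 0 x + 3 mod 7:
  x = 1: RHS = 4, y in [2, 5]  -> 2 point(s)
  x = 2: RHS = 4, y in [2, 5]  -> 2 point(s)
  x = 3: RHS = 2, y in [3, 4]  -> 2 point(s)
  x = 4: RHS = 4, y in [2, 5]  -> 2 point(s)
  x = 5: RHS = 2, y in [3, 4]  -> 2 point(s)
  x = 6: RHS = 2, y in [3, 4]  -> 2 point(s)
Affine points: 12. Add the point at infinity: total = 13.

#E(F_7) = 13


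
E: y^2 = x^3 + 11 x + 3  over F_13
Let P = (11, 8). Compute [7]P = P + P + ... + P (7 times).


k = 7 = 111_2 (binary, LSB first: 111)
Double-and-add from P = (11, 8):
  bit 0 = 1: acc = O + (11, 8) = (11, 8)
  bit 1 = 1: acc = (11, 8) + (5, 12) = (9, 8)
  bit 2 = 1: acc = (9, 8) + (6, 5) = (12, 2)

7P = (12, 2)


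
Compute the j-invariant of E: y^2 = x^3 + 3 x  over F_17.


Delta = -16(4 a^3 + 27 b^2) mod 17 = 6
-1728 * (4 a)^3 = -1728 * (4*3)^3 mod 17 = 15
j = 15 * 6^(-1) mod 17 = 11

j = 11 (mod 17)


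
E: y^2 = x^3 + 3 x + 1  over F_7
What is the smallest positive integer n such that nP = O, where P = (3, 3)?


Compute successive multiples of P until we hit O:
  1P = (3, 3)
  2P = (5, 1)
  3P = (0, 1)
  4P = (6, 2)
  5P = (2, 6)
  6P = (4, 0)
  7P = (2, 1)
  8P = (6, 5)
  ... (continuing to 12P)
  12P = O

ord(P) = 12


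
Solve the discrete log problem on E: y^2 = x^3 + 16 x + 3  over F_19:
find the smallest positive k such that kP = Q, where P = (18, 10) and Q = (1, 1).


Enumerate multiples of P until we hit Q = (1, 1):
  1P = (18, 10)
  2P = (2, 9)
  3P = (16, 2)
  4P = (1, 1)
Match found at i = 4.

k = 4


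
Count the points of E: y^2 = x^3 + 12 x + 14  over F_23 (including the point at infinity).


For each x in F_23, count y with y^2 = x^3 + 12 x + 14 mod 23:
  x = 1: RHS = 4, y in [2, 21]  -> 2 point(s)
  x = 2: RHS = 0, y in [0]  -> 1 point(s)
  x = 3: RHS = 8, y in [10, 13]  -> 2 point(s)
  x = 6: RHS = 3, y in [7, 16]  -> 2 point(s)
  x = 7: RHS = 4, y in [2, 21]  -> 2 point(s)
  x = 8: RHS = 1, y in [1, 22]  -> 2 point(s)
  x = 9: RHS = 0, y in [0]  -> 1 point(s)
  x = 12: RHS = 0, y in [0]  -> 1 point(s)
  x = 15: RHS = 4, y in [2, 21]  -> 2 point(s)
  x = 16: RHS = 1, y in [1, 22]  -> 2 point(s)
  x = 17: RHS = 2, y in [5, 18]  -> 2 point(s)
  x = 18: RHS = 13, y in [6, 17]  -> 2 point(s)
  x = 22: RHS = 1, y in [1, 22]  -> 2 point(s)
Affine points: 23. Add the point at infinity: total = 24.

#E(F_23) = 24


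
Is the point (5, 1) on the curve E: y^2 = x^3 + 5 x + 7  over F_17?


Check whether y^2 = x^3 + 5 x + 7 (mod 17) for (x, y) = (5, 1).
LHS: y^2 = 1^2 mod 17 = 1
RHS: x^3 + 5 x + 7 = 5^3 + 5*5 + 7 mod 17 = 4
LHS != RHS

No, not on the curve


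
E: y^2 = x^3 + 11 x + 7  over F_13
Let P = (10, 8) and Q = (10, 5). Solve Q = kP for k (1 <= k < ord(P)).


Enumerate multiples of P until we hit Q = (10, 5):
  1P = (10, 8)
  2P = (9, 9)
  3P = (8, 3)
  4P = (11, 9)
  5P = (6, 9)
  6P = (6, 4)
  7P = (11, 4)
  8P = (8, 10)
  9P = (9, 4)
  10P = (10, 5)
Match found at i = 10.

k = 10


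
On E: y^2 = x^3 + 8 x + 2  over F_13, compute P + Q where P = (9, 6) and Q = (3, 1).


P != Q, so use the chord formula.
s = (y2 - y1) / (x2 - x1) = (8) / (7) mod 13 = 3
x3 = s^2 - x1 - x2 mod 13 = 3^2 - 9 - 3 = 10
y3 = s (x1 - x3) - y1 mod 13 = 3 * (9 - 10) - 6 = 4

P + Q = (10, 4)


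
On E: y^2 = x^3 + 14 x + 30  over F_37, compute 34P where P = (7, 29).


k = 34 = 100010_2 (binary, LSB first: 010001)
Double-and-add from P = (7, 29):
  bit 0 = 0: acc unchanged = O
  bit 1 = 1: acc = O + (16, 13) = (16, 13)
  bit 2 = 0: acc unchanged = (16, 13)
  bit 3 = 0: acc unchanged = (16, 13)
  bit 4 = 0: acc unchanged = (16, 13)
  bit 5 = 1: acc = (16, 13) + (30, 25) = (31, 27)

34P = (31, 27)


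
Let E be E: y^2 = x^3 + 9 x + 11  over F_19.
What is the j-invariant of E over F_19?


Delta = -16(4 a^3 + 27 b^2) mod 19 = 5
-1728 * (4 a)^3 = -1728 * (4*9)^3 mod 19 = 11
j = 11 * 5^(-1) mod 19 = 6

j = 6 (mod 19)


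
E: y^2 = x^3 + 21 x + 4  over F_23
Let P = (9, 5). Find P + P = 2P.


Doubling: s = (3 x1^2 + a) / (2 y1)
s = (3*9^2 + 21) / (2*5) mod 23 = 8
x3 = s^2 - 2 x1 mod 23 = 8^2 - 2*9 = 0
y3 = s (x1 - x3) - y1 mod 23 = 8 * (9 - 0) - 5 = 21

2P = (0, 21)


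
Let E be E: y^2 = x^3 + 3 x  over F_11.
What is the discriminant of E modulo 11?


4 a^3 + 27 b^2 = 4*3^3 + 27*0^2 = 108 + 0 = 108
Delta = -16 * (108) = -1728
Delta mod 11 = 10

Delta = 10 (mod 11)


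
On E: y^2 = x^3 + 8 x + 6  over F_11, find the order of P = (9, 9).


Compute successive multiples of P until we hit O:
  1P = (9, 9)
  2P = (7, 3)
  3P = (4, 6)
  4P = (1, 9)
  5P = (1, 2)
  6P = (4, 5)
  7P = (7, 8)
  8P = (9, 2)
  ... (continuing to 9P)
  9P = O

ord(P) = 9


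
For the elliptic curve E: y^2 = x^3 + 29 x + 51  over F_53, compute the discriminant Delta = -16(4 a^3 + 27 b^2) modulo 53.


4 a^3 + 27 b^2 = 4*29^3 + 27*51^2 = 97556 + 70227 = 167783
Delta = -16 * (167783) = -2684528
Delta mod 53 = 28

Delta = 28 (mod 53)


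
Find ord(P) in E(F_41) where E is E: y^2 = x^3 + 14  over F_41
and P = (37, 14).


Compute successive multiples of P until we hit O:
  1P = (37, 14)
  2P = (26, 40)
  3P = (9, 13)
  4P = (28, 20)
  5P = (22, 17)
  6P = (5, 37)
  7P = (3, 0)
  8P = (5, 4)
  ... (continuing to 14P)
  14P = O

ord(P) = 14


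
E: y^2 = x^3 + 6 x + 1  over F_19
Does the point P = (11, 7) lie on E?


Check whether y^2 = x^3 + 6 x + 1 (mod 19) for (x, y) = (11, 7).
LHS: y^2 = 7^2 mod 19 = 11
RHS: x^3 + 6 x + 1 = 11^3 + 6*11 + 1 mod 19 = 11
LHS = RHS

Yes, on the curve


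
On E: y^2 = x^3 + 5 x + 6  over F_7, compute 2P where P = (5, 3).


Doubling: s = (3 x1^2 + a) / (2 y1)
s = (3*5^2 + 5) / (2*3) mod 7 = 4
x3 = s^2 - 2 x1 mod 7 = 4^2 - 2*5 = 6
y3 = s (x1 - x3) - y1 mod 7 = 4 * (5 - 6) - 3 = 0

2P = (6, 0)


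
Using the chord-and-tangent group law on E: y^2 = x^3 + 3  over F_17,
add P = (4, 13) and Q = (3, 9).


P != Q, so use the chord formula.
s = (y2 - y1) / (x2 - x1) = (13) / (16) mod 17 = 4
x3 = s^2 - x1 - x2 mod 17 = 4^2 - 4 - 3 = 9
y3 = s (x1 - x3) - y1 mod 17 = 4 * (4 - 9) - 13 = 1

P + Q = (9, 1)


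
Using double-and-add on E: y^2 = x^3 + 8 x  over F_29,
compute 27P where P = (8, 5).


k = 27 = 11011_2 (binary, LSB first: 11011)
Double-and-add from P = (8, 5):
  bit 0 = 1: acc = O + (8, 5) = (8, 5)
  bit 1 = 1: acc = (8, 5) + (7, 15) = (27, 11)
  bit 2 = 0: acc unchanged = (27, 11)
  bit 3 = 1: acc = (27, 11) + (22, 6) = (10, 6)
  bit 4 = 1: acc = (10, 6) + (1, 26) = (19, 14)

27P = (19, 14)


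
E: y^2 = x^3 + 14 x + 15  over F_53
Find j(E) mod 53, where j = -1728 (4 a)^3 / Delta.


Delta = -16(4 a^3 + 27 b^2) mod 53 = 28
-1728 * (4 a)^3 = -1728 * (4*14)^3 mod 53 = 37
j = 37 * 28^(-1) mod 53 = 7

j = 7 (mod 53)


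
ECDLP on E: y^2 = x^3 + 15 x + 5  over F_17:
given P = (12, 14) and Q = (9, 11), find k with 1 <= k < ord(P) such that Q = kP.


Enumerate multiples of P until we hit Q = (9, 11):
  1P = (12, 14)
  2P = (14, 16)
  3P = (9, 6)
  4P = (5, 16)
  5P = (15, 16)
  6P = (15, 1)
  7P = (5, 1)
  8P = (9, 11)
Match found at i = 8.

k = 8


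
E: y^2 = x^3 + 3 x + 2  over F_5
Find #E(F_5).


For each x in F_5, count y with y^2 = x^3 + 3 x + 2 mod 5:
  x = 1: RHS = 1, y in [1, 4]  -> 2 point(s)
  x = 2: RHS = 1, y in [1, 4]  -> 2 point(s)
Affine points: 4. Add the point at infinity: total = 5.

#E(F_5) = 5


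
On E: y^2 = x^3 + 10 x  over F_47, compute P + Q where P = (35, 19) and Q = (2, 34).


P != Q, so use the chord formula.
s = (y2 - y1) / (x2 - x1) = (15) / (14) mod 47 = 38
x3 = s^2 - x1 - x2 mod 47 = 38^2 - 35 - 2 = 44
y3 = s (x1 - x3) - y1 mod 47 = 38 * (35 - 44) - 19 = 15

P + Q = (44, 15)


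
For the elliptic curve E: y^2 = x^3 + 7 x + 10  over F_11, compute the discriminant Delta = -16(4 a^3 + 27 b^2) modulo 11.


4 a^3 + 27 b^2 = 4*7^3 + 27*10^2 = 1372 + 2700 = 4072
Delta = -16 * (4072) = -65152
Delta mod 11 = 1

Delta = 1 (mod 11)


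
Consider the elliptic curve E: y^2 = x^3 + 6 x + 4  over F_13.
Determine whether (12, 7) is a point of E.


Check whether y^2 = x^3 + 6 x + 4 (mod 13) for (x, y) = (12, 7).
LHS: y^2 = 7^2 mod 13 = 10
RHS: x^3 + 6 x + 4 = 12^3 + 6*12 + 4 mod 13 = 10
LHS = RHS

Yes, on the curve


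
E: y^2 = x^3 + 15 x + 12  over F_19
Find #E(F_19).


For each x in F_19, count y with y^2 = x^3 + 15 x + 12 mod 19:
  x = 1: RHS = 9, y in [3, 16]  -> 2 point(s)
  x = 7: RHS = 4, y in [2, 17]  -> 2 point(s)
  x = 8: RHS = 17, y in [6, 13]  -> 2 point(s)
  x = 11: RHS = 7, y in [8, 11]  -> 2 point(s)
  x = 12: RHS = 1, y in [1, 18]  -> 2 point(s)
  x = 16: RHS = 16, y in [4, 15]  -> 2 point(s)
Affine points: 12. Add the point at infinity: total = 13.

#E(F_19) = 13


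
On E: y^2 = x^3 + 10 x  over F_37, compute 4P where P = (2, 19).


k = 4 = 100_2 (binary, LSB first: 001)
Double-and-add from P = (2, 19):
  bit 0 = 0: acc unchanged = O
  bit 1 = 0: acc unchanged = O
  bit 2 = 1: acc = O + (36, 27) = (36, 27)

4P = (36, 27)


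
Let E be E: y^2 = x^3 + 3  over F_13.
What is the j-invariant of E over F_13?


Delta = -16(4 a^3 + 27 b^2) mod 13 = 12
-1728 * (4 a)^3 = -1728 * (4*0)^3 mod 13 = 0
j = 0 * 12^(-1) mod 13 = 0

j = 0 (mod 13)


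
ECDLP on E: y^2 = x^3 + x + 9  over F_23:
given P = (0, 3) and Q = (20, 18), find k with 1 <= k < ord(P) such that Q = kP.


Enumerate multiples of P until we hit Q = (20, 18):
  1P = (0, 3)
  2P = (16, 2)
  3P = (15, 8)
  4P = (3, 19)
  5P = (5, 1)
  6P = (20, 5)
  7P = (6, 1)
  8P = (12, 1)
  9P = (4, 13)
  10P = (8, 0)
  11P = (4, 10)
  12P = (12, 22)
  13P = (6, 22)
  14P = (20, 18)
Match found at i = 14.

k = 14


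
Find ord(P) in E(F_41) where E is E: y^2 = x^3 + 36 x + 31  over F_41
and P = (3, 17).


Compute successive multiples of P until we hit O:
  1P = (3, 17)
  2P = (34, 16)
  3P = (20, 10)
  4P = (22, 27)
  5P = (24, 0)
  6P = (22, 14)
  7P = (20, 31)
  8P = (34, 25)
  ... (continuing to 10P)
  10P = O

ord(P) = 10


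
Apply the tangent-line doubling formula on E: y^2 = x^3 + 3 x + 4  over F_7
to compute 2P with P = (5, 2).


Doubling: s = (3 x1^2 + a) / (2 y1)
s = (3*5^2 + 3) / (2*2) mod 7 = 2
x3 = s^2 - 2 x1 mod 7 = 2^2 - 2*5 = 1
y3 = s (x1 - x3) - y1 mod 7 = 2 * (5 - 1) - 2 = 6

2P = (1, 6)


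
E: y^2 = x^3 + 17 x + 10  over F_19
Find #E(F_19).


For each x in F_19, count y with y^2 = x^3 + 17 x + 10 mod 19:
  x = 1: RHS = 9, y in [3, 16]  -> 2 point(s)
  x = 4: RHS = 9, y in [3, 16]  -> 2 point(s)
  x = 5: RHS = 11, y in [7, 12]  -> 2 point(s)
  x = 6: RHS = 5, y in [9, 10]  -> 2 point(s)
  x = 7: RHS = 16, y in [4, 15]  -> 2 point(s)
  x = 12: RHS = 4, y in [2, 17]  -> 2 point(s)
  x = 14: RHS = 9, y in [3, 16]  -> 2 point(s)
  x = 15: RHS = 11, y in [7, 12]  -> 2 point(s)
  x = 17: RHS = 6, y in [5, 14]  -> 2 point(s)
  x = 18: RHS = 11, y in [7, 12]  -> 2 point(s)
Affine points: 20. Add the point at infinity: total = 21.

#E(F_19) = 21


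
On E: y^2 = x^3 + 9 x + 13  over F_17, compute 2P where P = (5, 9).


Doubling: s = (3 x1^2 + a) / (2 y1)
s = (3*5^2 + 9) / (2*9) mod 17 = 16
x3 = s^2 - 2 x1 mod 17 = 16^2 - 2*5 = 8
y3 = s (x1 - x3) - y1 mod 17 = 16 * (5 - 8) - 9 = 11

2P = (8, 11)


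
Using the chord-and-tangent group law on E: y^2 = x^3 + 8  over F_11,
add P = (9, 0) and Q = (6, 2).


P != Q, so use the chord formula.
s = (y2 - y1) / (x2 - x1) = (2) / (8) mod 11 = 3
x3 = s^2 - x1 - x2 mod 11 = 3^2 - 9 - 6 = 5
y3 = s (x1 - x3) - y1 mod 11 = 3 * (9 - 5) - 0 = 1

P + Q = (5, 1)


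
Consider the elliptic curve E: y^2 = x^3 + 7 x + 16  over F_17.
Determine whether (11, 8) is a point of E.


Check whether y^2 = x^3 + 7 x + 16 (mod 17) for (x, y) = (11, 8).
LHS: y^2 = 8^2 mod 17 = 13
RHS: x^3 + 7 x + 16 = 11^3 + 7*11 + 16 mod 17 = 13
LHS = RHS

Yes, on the curve


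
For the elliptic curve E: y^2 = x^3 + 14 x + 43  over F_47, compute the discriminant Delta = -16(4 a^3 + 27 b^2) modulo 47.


4 a^3 + 27 b^2 = 4*14^3 + 27*43^2 = 10976 + 49923 = 60899
Delta = -16 * (60899) = -974384
Delta mod 47 = 20

Delta = 20 (mod 47)


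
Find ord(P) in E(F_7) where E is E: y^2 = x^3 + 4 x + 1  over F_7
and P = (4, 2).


Compute successive multiples of P until we hit O:
  1P = (4, 2)
  2P = (0, 1)
  3P = (0, 6)
  4P = (4, 5)
  5P = O

ord(P) = 5


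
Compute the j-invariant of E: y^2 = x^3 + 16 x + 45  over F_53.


Delta = -16(4 a^3 + 27 b^2) mod 53 = 12
-1728 * (4 a)^3 = -1728 * (4*16)^3 mod 53 = 20
j = 20 * 12^(-1) mod 53 = 37

j = 37 (mod 53)


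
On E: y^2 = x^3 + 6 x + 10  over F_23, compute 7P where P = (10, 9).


k = 7 = 111_2 (binary, LSB first: 111)
Double-and-add from P = (10, 9):
  bit 0 = 1: acc = O + (10, 9) = (10, 9)
  bit 1 = 1: acc = (10, 9) + (16, 4) = (6, 3)
  bit 2 = 1: acc = (6, 3) + (15, 18) = (15, 5)

7P = (15, 5)


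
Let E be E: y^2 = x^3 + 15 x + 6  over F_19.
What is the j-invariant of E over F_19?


Delta = -16(4 a^3 + 27 b^2) mod 19 = 1
-1728 * (4 a)^3 = -1728 * (4*15)^3 mod 19 = 8
j = 8 * 1^(-1) mod 19 = 8

j = 8 (mod 19)


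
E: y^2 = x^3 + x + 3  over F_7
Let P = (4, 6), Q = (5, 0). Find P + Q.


P != Q, so use the chord formula.
s = (y2 - y1) / (x2 - x1) = (1) / (1) mod 7 = 1
x3 = s^2 - x1 - x2 mod 7 = 1^2 - 4 - 5 = 6
y3 = s (x1 - x3) - y1 mod 7 = 1 * (4 - 6) - 6 = 6

P + Q = (6, 6)


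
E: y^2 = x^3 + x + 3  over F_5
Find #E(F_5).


For each x in F_5, count y with y^2 = x^3 + 1 x + 3 mod 5:
  x = 1: RHS = 0, y in [0]  -> 1 point(s)
  x = 4: RHS = 1, y in [1, 4]  -> 2 point(s)
Affine points: 3. Add the point at infinity: total = 4.

#E(F_5) = 4


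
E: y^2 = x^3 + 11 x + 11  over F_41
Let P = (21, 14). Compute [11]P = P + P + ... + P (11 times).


k = 11 = 1011_2 (binary, LSB first: 1101)
Double-and-add from P = (21, 14):
  bit 0 = 1: acc = O + (21, 14) = (21, 14)
  bit 1 = 1: acc = (21, 14) + (22, 35) = (29, 23)
  bit 2 = 0: acc unchanged = (29, 23)
  bit 3 = 1: acc = (29, 23) + (4, 18) = (31, 34)

11P = (31, 34)


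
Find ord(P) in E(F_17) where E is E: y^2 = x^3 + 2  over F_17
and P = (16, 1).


Compute successive multiples of P until we hit O:
  1P = (16, 1)
  2P = (0, 6)
  3P = (9, 0)
  4P = (0, 11)
  5P = (16, 16)
  6P = O

ord(P) = 6


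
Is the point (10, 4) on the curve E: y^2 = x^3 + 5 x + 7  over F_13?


Check whether y^2 = x^3 + 5 x + 7 (mod 13) for (x, y) = (10, 4).
LHS: y^2 = 4^2 mod 13 = 3
RHS: x^3 + 5 x + 7 = 10^3 + 5*10 + 7 mod 13 = 4
LHS != RHS

No, not on the curve


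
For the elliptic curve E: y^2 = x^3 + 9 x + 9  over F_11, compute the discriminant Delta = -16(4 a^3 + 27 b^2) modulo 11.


4 a^3 + 27 b^2 = 4*9^3 + 27*9^2 = 2916 + 2187 = 5103
Delta = -16 * (5103) = -81648
Delta mod 11 = 5

Delta = 5 (mod 11)


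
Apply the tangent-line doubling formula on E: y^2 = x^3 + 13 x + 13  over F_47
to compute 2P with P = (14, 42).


Doubling: s = (3 x1^2 + a) / (2 y1)
s = (3*14^2 + 13) / (2*42) mod 47 = 1
x3 = s^2 - 2 x1 mod 47 = 1^2 - 2*14 = 20
y3 = s (x1 - x3) - y1 mod 47 = 1 * (14 - 20) - 42 = 46

2P = (20, 46)


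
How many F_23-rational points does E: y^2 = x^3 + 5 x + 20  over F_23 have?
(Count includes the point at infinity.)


For each x in F_23, count y with y^2 = x^3 + 5 x + 20 mod 23:
  x = 1: RHS = 3, y in [7, 16]  -> 2 point(s)
  x = 3: RHS = 16, y in [4, 19]  -> 2 point(s)
  x = 4: RHS = 12, y in [9, 14]  -> 2 point(s)
  x = 5: RHS = 9, y in [3, 20]  -> 2 point(s)
  x = 6: RHS = 13, y in [6, 17]  -> 2 point(s)
  x = 9: RHS = 12, y in [9, 14]  -> 2 point(s)
  x = 10: RHS = 12, y in [9, 14]  -> 2 point(s)
  x = 11: RHS = 3, y in [7, 16]  -> 2 point(s)
  x = 17: RHS = 4, y in [2, 21]  -> 2 point(s)
  x = 18: RHS = 8, y in [10, 13]  -> 2 point(s)
  x = 20: RHS = 1, y in [1, 22]  -> 2 point(s)
  x = 21: RHS = 2, y in [5, 18]  -> 2 point(s)
Affine points: 24. Add the point at infinity: total = 25.

#E(F_23) = 25


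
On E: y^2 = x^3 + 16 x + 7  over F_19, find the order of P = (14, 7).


Compute successive multiples of P until we hit O:
  1P = (14, 7)
  2P = (0, 8)
  3P = (2, 3)
  4P = (1, 10)
  5P = (9, 5)
  6P = (3, 5)
  7P = (8, 1)
  8P = (17, 9)
  ... (continuing to 21P)
  21P = O

ord(P) = 21


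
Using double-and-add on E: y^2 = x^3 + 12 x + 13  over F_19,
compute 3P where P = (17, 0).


k = 3 = 11_2 (binary, LSB first: 11)
Double-and-add from P = (17, 0):
  bit 0 = 1: acc = O + (17, 0) = (17, 0)
  bit 1 = 1: acc = (17, 0) + O = (17, 0)

3P = (17, 0)


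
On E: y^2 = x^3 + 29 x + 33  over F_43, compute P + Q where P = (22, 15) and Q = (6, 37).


P != Q, so use the chord formula.
s = (y2 - y1) / (x2 - x1) = (22) / (27) mod 43 = 4
x3 = s^2 - x1 - x2 mod 43 = 4^2 - 22 - 6 = 31
y3 = s (x1 - x3) - y1 mod 43 = 4 * (22 - 31) - 15 = 35

P + Q = (31, 35)


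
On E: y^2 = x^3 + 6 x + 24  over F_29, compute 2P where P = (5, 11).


Doubling: s = (3 x1^2 + a) / (2 y1)
s = (3*5^2 + 6) / (2*11) mod 29 = 5
x3 = s^2 - 2 x1 mod 29 = 5^2 - 2*5 = 15
y3 = s (x1 - x3) - y1 mod 29 = 5 * (5 - 15) - 11 = 26

2P = (15, 26)


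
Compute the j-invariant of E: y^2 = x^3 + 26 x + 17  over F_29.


Delta = -16(4 a^3 + 27 b^2) mod 29 = 14
-1728 * (4 a)^3 = -1728 * (4*26)^3 mod 29 = 28
j = 28 * 14^(-1) mod 29 = 2

j = 2 (mod 29)


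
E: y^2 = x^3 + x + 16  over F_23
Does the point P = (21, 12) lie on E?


Check whether y^2 = x^3 + 1 x + 16 (mod 23) for (x, y) = (21, 12).
LHS: y^2 = 12^2 mod 23 = 6
RHS: x^3 + 1 x + 16 = 21^3 + 1*21 + 16 mod 23 = 6
LHS = RHS

Yes, on the curve


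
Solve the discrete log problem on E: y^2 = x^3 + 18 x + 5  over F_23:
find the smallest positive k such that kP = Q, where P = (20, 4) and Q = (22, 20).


Enumerate multiples of P until we hit Q = (22, 20):
  1P = (20, 4)
  2P = (15, 4)
  3P = (11, 19)
  4P = (5, 17)
  5P = (1, 1)
  6P = (4, 7)
  7P = (2, 7)
  8P = (17, 7)
  9P = (10, 9)
  10P = (22, 20)
Match found at i = 10.

k = 10


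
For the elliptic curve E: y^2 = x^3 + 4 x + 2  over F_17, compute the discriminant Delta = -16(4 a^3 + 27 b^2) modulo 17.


4 a^3 + 27 b^2 = 4*4^3 + 27*2^2 = 256 + 108 = 364
Delta = -16 * (364) = -5824
Delta mod 17 = 7

Delta = 7 (mod 17)


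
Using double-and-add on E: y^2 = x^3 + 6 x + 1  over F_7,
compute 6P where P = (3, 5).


k = 6 = 110_2 (binary, LSB first: 011)
Double-and-add from P = (3, 5):
  bit 0 = 0: acc unchanged = O
  bit 1 = 1: acc = O + (3, 2) = (3, 2)
  bit 2 = 1: acc = (3, 2) + (3, 5) = O

6P = O


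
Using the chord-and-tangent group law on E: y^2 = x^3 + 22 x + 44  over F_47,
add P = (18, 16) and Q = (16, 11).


P != Q, so use the chord formula.
s = (y2 - y1) / (x2 - x1) = (42) / (45) mod 47 = 26
x3 = s^2 - x1 - x2 mod 47 = 26^2 - 18 - 16 = 31
y3 = s (x1 - x3) - y1 mod 47 = 26 * (18 - 31) - 16 = 22

P + Q = (31, 22)


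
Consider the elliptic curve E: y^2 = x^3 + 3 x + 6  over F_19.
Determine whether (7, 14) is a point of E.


Check whether y^2 = x^3 + 3 x + 6 (mod 19) for (x, y) = (7, 14).
LHS: y^2 = 14^2 mod 19 = 6
RHS: x^3 + 3 x + 6 = 7^3 + 3*7 + 6 mod 19 = 9
LHS != RHS

No, not on the curve


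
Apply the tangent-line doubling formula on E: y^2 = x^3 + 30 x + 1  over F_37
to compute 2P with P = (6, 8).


Doubling: s = (3 x1^2 + a) / (2 y1)
s = (3*6^2 + 30) / (2*8) mod 37 = 4
x3 = s^2 - 2 x1 mod 37 = 4^2 - 2*6 = 4
y3 = s (x1 - x3) - y1 mod 37 = 4 * (6 - 4) - 8 = 0

2P = (4, 0)


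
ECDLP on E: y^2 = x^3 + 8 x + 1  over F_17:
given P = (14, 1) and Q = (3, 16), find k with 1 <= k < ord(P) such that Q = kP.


Enumerate multiples of P until we hit Q = (3, 16):
  1P = (14, 1)
  2P = (2, 5)
  3P = (3, 1)
  4P = (0, 16)
  5P = (11, 14)
  6P = (7, 14)
  7P = (5, 9)
  8P = (16, 14)
  9P = (8, 4)
  10P = (8, 13)
  11P = (16, 3)
  12P = (5, 8)
  13P = (7, 3)
  14P = (11, 3)
  15P = (0, 1)
  16P = (3, 16)
Match found at i = 16.

k = 16


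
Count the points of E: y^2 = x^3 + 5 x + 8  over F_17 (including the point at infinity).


For each x in F_17, count y with y^2 = x^3 + 5 x + 8 mod 17:
  x = 0: RHS = 8, y in [5, 12]  -> 2 point(s)
  x = 2: RHS = 9, y in [3, 14]  -> 2 point(s)
  x = 3: RHS = 16, y in [4, 13]  -> 2 point(s)
  x = 6: RHS = 16, y in [4, 13]  -> 2 point(s)
  x = 8: RHS = 16, y in [4, 13]  -> 2 point(s)
  x = 9: RHS = 0, y in [0]  -> 1 point(s)
  x = 10: RHS = 4, y in [2, 15]  -> 2 point(s)
  x = 11: RHS = 0, y in [0]  -> 1 point(s)
  x = 13: RHS = 9, y in [3, 14]  -> 2 point(s)
  x = 14: RHS = 0, y in [0]  -> 1 point(s)
  x = 16: RHS = 2, y in [6, 11]  -> 2 point(s)
Affine points: 19. Add the point at infinity: total = 20.

#E(F_17) = 20


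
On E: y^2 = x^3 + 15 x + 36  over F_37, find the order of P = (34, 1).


Compute successive multiples of P until we hit O:
  1P = (34, 1)
  2P = (3, 21)
  3P = (7, 15)
  4P = (32, 24)
  5P = (20, 23)
  6P = (27, 25)
  7P = (24, 7)
  8P = (6, 34)
  ... (continuing to 36P)
  36P = O

ord(P) = 36


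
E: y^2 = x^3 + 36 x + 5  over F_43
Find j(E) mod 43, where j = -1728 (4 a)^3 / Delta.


Delta = -16(4 a^3 + 27 b^2) mod 43 = 15
-1728 * (4 a)^3 = -1728 * (4*36)^3 mod 43 = 4
j = 4 * 15^(-1) mod 43 = 6

j = 6 (mod 43)


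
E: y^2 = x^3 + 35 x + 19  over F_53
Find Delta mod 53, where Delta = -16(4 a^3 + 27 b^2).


4 a^3 + 27 b^2 = 4*35^3 + 27*19^2 = 171500 + 9747 = 181247
Delta = -16 * (181247) = -2899952
Delta mod 53 = 49

Delta = 49 (mod 53)


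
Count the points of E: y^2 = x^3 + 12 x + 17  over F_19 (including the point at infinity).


For each x in F_19, count y with y^2 = x^3 + 12 x + 17 mod 19:
  x = 0: RHS = 17, y in [6, 13]  -> 2 point(s)
  x = 1: RHS = 11, y in [7, 12]  -> 2 point(s)
  x = 2: RHS = 11, y in [7, 12]  -> 2 point(s)
  x = 3: RHS = 4, y in [2, 17]  -> 2 point(s)
  x = 6: RHS = 1, y in [1, 18]  -> 2 point(s)
  x = 7: RHS = 7, y in [8, 11]  -> 2 point(s)
  x = 8: RHS = 17, y in [6, 13]  -> 2 point(s)
  x = 10: RHS = 16, y in [4, 15]  -> 2 point(s)
  x = 11: RHS = 17, y in [6, 13]  -> 2 point(s)
  x = 15: RHS = 0, y in [0]  -> 1 point(s)
  x = 16: RHS = 11, y in [7, 12]  -> 2 point(s)
  x = 17: RHS = 4, y in [2, 17]  -> 2 point(s)
  x = 18: RHS = 4, y in [2, 17]  -> 2 point(s)
Affine points: 25. Add the point at infinity: total = 26.

#E(F_19) = 26


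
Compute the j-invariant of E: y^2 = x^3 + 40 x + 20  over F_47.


Delta = -16(4 a^3 + 27 b^2) mod 47 = 22
-1728 * (4 a)^3 = -1728 * (4*40)^3 mod 47 = 14
j = 14 * 22^(-1) mod 47 = 22

j = 22 (mod 47)


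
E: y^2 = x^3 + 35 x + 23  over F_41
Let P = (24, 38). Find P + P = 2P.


Doubling: s = (3 x1^2 + a) / (2 y1)
s = (3*24^2 + 35) / (2*38) mod 41 = 0
x3 = s^2 - 2 x1 mod 41 = 0^2 - 2*24 = 34
y3 = s (x1 - x3) - y1 mod 41 = 0 * (24 - 34) - 38 = 3

2P = (34, 3)


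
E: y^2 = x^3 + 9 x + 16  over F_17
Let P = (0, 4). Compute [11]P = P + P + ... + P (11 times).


k = 11 = 1011_2 (binary, LSB first: 1101)
Double-and-add from P = (0, 4):
  bit 0 = 1: acc = O + (0, 4) = (0, 4)
  bit 1 = 1: acc = (0, 4) + (1, 14) = (14, 9)
  bit 2 = 0: acc unchanged = (14, 9)
  bit 3 = 1: acc = (14, 9) + (5, 4) = (13, 1)

11P = (13, 1)


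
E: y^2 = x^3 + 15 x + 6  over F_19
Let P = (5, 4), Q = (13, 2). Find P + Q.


P != Q, so use the chord formula.
s = (y2 - y1) / (x2 - x1) = (17) / (8) mod 19 = 14
x3 = s^2 - x1 - x2 mod 19 = 14^2 - 5 - 13 = 7
y3 = s (x1 - x3) - y1 mod 19 = 14 * (5 - 7) - 4 = 6

P + Q = (7, 6)


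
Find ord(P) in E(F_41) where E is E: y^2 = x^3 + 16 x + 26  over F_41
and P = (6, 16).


Compute successive multiples of P until we hit O:
  1P = (6, 16)
  2P = (28, 32)
  3P = (16, 14)
  4P = (1, 24)
  5P = (30, 6)
  6P = (14, 1)
  7P = (29, 22)
  8P = (38, 22)
  ... (continuing to 45P)
  45P = O

ord(P) = 45


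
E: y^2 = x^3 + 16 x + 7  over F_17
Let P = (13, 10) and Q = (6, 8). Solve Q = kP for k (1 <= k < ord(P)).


Enumerate multiples of P until we hit Q = (6, 8):
  1P = (13, 10)
  2P = (6, 9)
  3P = (6, 8)
Match found at i = 3.

k = 3


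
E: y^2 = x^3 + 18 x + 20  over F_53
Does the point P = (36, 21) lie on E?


Check whether y^2 = x^3 + 18 x + 20 (mod 53) for (x, y) = (36, 21).
LHS: y^2 = 21^2 mod 53 = 17
RHS: x^3 + 18 x + 20 = 36^3 + 18*36 + 20 mod 53 = 48
LHS != RHS

No, not on the curve


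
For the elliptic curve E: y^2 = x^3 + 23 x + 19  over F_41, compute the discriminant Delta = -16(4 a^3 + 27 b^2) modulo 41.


4 a^3 + 27 b^2 = 4*23^3 + 27*19^2 = 48668 + 9747 = 58415
Delta = -16 * (58415) = -934640
Delta mod 41 = 37

Delta = 37 (mod 41)


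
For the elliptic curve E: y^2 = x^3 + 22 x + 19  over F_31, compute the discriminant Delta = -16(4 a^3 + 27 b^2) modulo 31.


4 a^3 + 27 b^2 = 4*22^3 + 27*19^2 = 42592 + 9747 = 52339
Delta = -16 * (52339) = -837424
Delta mod 31 = 10

Delta = 10 (mod 31)


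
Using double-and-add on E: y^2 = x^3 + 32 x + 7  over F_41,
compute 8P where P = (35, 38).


k = 8 = 1000_2 (binary, LSB first: 0001)
Double-and-add from P = (35, 38):
  bit 0 = 0: acc unchanged = O
  bit 1 = 0: acc unchanged = O
  bit 2 = 0: acc unchanged = O
  bit 3 = 1: acc = O + (25, 27) = (25, 27)

8P = (25, 27)


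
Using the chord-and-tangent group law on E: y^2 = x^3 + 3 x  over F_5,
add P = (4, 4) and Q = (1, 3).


P != Q, so use the chord formula.
s = (y2 - y1) / (x2 - x1) = (4) / (2) mod 5 = 2
x3 = s^2 - x1 - x2 mod 5 = 2^2 - 4 - 1 = 4
y3 = s (x1 - x3) - y1 mod 5 = 2 * (4 - 4) - 4 = 1

P + Q = (4, 1)


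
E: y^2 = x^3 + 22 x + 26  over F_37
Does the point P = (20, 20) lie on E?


Check whether y^2 = x^3 + 22 x + 26 (mod 37) for (x, y) = (20, 20).
LHS: y^2 = 20^2 mod 37 = 30
RHS: x^3 + 22 x + 26 = 20^3 + 22*20 + 26 mod 37 = 30
LHS = RHS

Yes, on the curve


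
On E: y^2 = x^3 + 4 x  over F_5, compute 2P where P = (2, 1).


Doubling: s = (3 x1^2 + a) / (2 y1)
s = (3*2^2 + 4) / (2*1) mod 5 = 3
x3 = s^2 - 2 x1 mod 5 = 3^2 - 2*2 = 0
y3 = s (x1 - x3) - y1 mod 5 = 3 * (2 - 0) - 1 = 0

2P = (0, 0)


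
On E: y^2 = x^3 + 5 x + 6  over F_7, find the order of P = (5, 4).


Compute successive multiples of P until we hit O:
  1P = (5, 4)
  2P = (6, 0)
  3P = (5, 3)
  4P = O

ord(P) = 4


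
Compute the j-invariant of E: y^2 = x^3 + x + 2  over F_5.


Delta = -16(4 a^3 + 27 b^2) mod 5 = 3
-1728 * (4 a)^3 = -1728 * (4*1)^3 mod 5 = 3
j = 3 * 3^(-1) mod 5 = 1

j = 1 (mod 5)


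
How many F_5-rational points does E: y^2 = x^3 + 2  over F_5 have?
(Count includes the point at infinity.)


For each x in F_5, count y with y^2 = x^3 + 0 x + 2 mod 5:
  x = 2: RHS = 0, y in [0]  -> 1 point(s)
  x = 3: RHS = 4, y in [2, 3]  -> 2 point(s)
  x = 4: RHS = 1, y in [1, 4]  -> 2 point(s)
Affine points: 5. Add the point at infinity: total = 6.

#E(F_5) = 6


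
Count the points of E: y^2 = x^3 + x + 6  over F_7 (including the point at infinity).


For each x in F_7, count y with y^2 = x^3 + 1 x + 6 mod 7:
  x = 1: RHS = 1, y in [1, 6]  -> 2 point(s)
  x = 2: RHS = 2, y in [3, 4]  -> 2 point(s)
  x = 3: RHS = 1, y in [1, 6]  -> 2 point(s)
  x = 4: RHS = 4, y in [2, 5]  -> 2 point(s)
  x = 6: RHS = 4, y in [2, 5]  -> 2 point(s)
Affine points: 10. Add the point at infinity: total = 11.

#E(F_7) = 11


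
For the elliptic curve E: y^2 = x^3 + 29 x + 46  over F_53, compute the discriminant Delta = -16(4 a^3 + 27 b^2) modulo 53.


4 a^3 + 27 b^2 = 4*29^3 + 27*46^2 = 97556 + 57132 = 154688
Delta = -16 * (154688) = -2475008
Delta mod 53 = 39

Delta = 39 (mod 53)


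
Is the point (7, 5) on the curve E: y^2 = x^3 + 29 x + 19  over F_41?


Check whether y^2 = x^3 + 29 x + 19 (mod 41) for (x, y) = (7, 5).
LHS: y^2 = 5^2 mod 41 = 25
RHS: x^3 + 29 x + 19 = 7^3 + 29*7 + 19 mod 41 = 32
LHS != RHS

No, not on the curve


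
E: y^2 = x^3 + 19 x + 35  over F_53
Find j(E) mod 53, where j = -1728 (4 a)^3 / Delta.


Delta = -16(4 a^3 + 27 b^2) mod 53 = 28
-1728 * (4 a)^3 = -1728 * (4*19)^3 mod 53 = 47
j = 47 * 28^(-1) mod 53 = 49

j = 49 (mod 53)


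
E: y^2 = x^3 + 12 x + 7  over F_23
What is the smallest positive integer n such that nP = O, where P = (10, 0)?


Compute successive multiples of P until we hit O:
  1P = (10, 0)
  2P = O

ord(P) = 2


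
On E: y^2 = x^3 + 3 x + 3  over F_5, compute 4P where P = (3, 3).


k = 4 = 100_2 (binary, LSB first: 001)
Double-and-add from P = (3, 3):
  bit 0 = 0: acc unchanged = O
  bit 1 = 0: acc unchanged = O
  bit 2 = 1: acc = O + (3, 2) = (3, 2)

4P = (3, 2)


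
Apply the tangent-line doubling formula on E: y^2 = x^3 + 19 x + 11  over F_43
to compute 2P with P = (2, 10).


Doubling: s = (3 x1^2 + a) / (2 y1)
s = (3*2^2 + 19) / (2*10) mod 43 = 8
x3 = s^2 - 2 x1 mod 43 = 8^2 - 2*2 = 17
y3 = s (x1 - x3) - y1 mod 43 = 8 * (2 - 17) - 10 = 42

2P = (17, 42)


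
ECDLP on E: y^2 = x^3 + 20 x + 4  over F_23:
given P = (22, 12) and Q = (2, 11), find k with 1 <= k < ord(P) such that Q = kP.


Enumerate multiples of P until we hit Q = (2, 11):
  1P = (22, 12)
  2P = (2, 11)
Match found at i = 2.

k = 2


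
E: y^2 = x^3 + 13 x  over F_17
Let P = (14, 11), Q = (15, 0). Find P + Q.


P != Q, so use the chord formula.
s = (y2 - y1) / (x2 - x1) = (6) / (1) mod 17 = 6
x3 = s^2 - x1 - x2 mod 17 = 6^2 - 14 - 15 = 7
y3 = s (x1 - x3) - y1 mod 17 = 6 * (14 - 7) - 11 = 14

P + Q = (7, 14)


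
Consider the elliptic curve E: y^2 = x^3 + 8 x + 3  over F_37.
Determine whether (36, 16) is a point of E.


Check whether y^2 = x^3 + 8 x + 3 (mod 37) for (x, y) = (36, 16).
LHS: y^2 = 16^2 mod 37 = 34
RHS: x^3 + 8 x + 3 = 36^3 + 8*36 + 3 mod 37 = 31
LHS != RHS

No, not on the curve


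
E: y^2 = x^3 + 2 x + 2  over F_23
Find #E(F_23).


For each x in F_23, count y with y^2 = x^3 + 2 x + 2 mod 23:
  x = 0: RHS = 2, y in [5, 18]  -> 2 point(s)
  x = 3: RHS = 12, y in [9, 14]  -> 2 point(s)
  x = 6: RHS = 0, y in [0]  -> 1 point(s)
  x = 8: RHS = 1, y in [1, 22]  -> 2 point(s)
  x = 9: RHS = 13, y in [6, 17]  -> 2 point(s)
  x = 12: RHS = 6, y in [11, 12]  -> 2 point(s)
  x = 15: RHS = 3, y in [7, 16]  -> 2 point(s)
  x = 16: RHS = 13, y in [6, 17]  -> 2 point(s)
  x = 17: RHS = 4, y in [2, 21]  -> 2 point(s)
  x = 21: RHS = 13, y in [6, 17]  -> 2 point(s)
Affine points: 19. Add the point at infinity: total = 20.

#E(F_23) = 20


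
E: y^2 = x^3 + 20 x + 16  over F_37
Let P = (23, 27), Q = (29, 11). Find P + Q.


P != Q, so use the chord formula.
s = (y2 - y1) / (x2 - x1) = (21) / (6) mod 37 = 22
x3 = s^2 - x1 - x2 mod 37 = 22^2 - 23 - 29 = 25
y3 = s (x1 - x3) - y1 mod 37 = 22 * (23 - 25) - 27 = 3

P + Q = (25, 3)


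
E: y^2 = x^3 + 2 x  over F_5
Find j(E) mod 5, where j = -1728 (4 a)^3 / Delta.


Delta = -16(4 a^3 + 27 b^2) mod 5 = 3
-1728 * (4 a)^3 = -1728 * (4*2)^3 mod 5 = 4
j = 4 * 3^(-1) mod 5 = 3

j = 3 (mod 5)


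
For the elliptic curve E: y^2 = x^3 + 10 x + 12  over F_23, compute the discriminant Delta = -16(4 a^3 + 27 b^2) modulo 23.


4 a^3 + 27 b^2 = 4*10^3 + 27*12^2 = 4000 + 3888 = 7888
Delta = -16 * (7888) = -126208
Delta mod 23 = 16

Delta = 16 (mod 23)


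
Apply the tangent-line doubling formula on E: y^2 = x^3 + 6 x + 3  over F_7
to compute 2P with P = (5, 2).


Doubling: s = (3 x1^2 + a) / (2 y1)
s = (3*5^2 + 6) / (2*2) mod 7 = 1
x3 = s^2 - 2 x1 mod 7 = 1^2 - 2*5 = 5
y3 = s (x1 - x3) - y1 mod 7 = 1 * (5 - 5) - 2 = 5

2P = (5, 5)


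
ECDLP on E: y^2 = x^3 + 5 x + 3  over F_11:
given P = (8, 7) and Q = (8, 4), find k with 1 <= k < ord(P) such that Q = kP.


Enumerate multiples of P until we hit Q = (8, 4):
  1P = (8, 7)
  2P = (0, 5)
  3P = (1, 3)
  4P = (3, 10)
  5P = (3, 1)
  6P = (1, 8)
  7P = (0, 6)
  8P = (8, 4)
Match found at i = 8.

k = 8


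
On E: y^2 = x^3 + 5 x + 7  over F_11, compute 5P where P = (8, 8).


k = 5 = 101_2 (binary, LSB first: 101)
Double-and-add from P = (8, 8):
  bit 0 = 1: acc = O + (8, 8) = (8, 8)
  bit 1 = 0: acc unchanged = (8, 8)
  bit 2 = 1: acc = (8, 8) + (7, 0) = (5, 5)

5P = (5, 5)
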